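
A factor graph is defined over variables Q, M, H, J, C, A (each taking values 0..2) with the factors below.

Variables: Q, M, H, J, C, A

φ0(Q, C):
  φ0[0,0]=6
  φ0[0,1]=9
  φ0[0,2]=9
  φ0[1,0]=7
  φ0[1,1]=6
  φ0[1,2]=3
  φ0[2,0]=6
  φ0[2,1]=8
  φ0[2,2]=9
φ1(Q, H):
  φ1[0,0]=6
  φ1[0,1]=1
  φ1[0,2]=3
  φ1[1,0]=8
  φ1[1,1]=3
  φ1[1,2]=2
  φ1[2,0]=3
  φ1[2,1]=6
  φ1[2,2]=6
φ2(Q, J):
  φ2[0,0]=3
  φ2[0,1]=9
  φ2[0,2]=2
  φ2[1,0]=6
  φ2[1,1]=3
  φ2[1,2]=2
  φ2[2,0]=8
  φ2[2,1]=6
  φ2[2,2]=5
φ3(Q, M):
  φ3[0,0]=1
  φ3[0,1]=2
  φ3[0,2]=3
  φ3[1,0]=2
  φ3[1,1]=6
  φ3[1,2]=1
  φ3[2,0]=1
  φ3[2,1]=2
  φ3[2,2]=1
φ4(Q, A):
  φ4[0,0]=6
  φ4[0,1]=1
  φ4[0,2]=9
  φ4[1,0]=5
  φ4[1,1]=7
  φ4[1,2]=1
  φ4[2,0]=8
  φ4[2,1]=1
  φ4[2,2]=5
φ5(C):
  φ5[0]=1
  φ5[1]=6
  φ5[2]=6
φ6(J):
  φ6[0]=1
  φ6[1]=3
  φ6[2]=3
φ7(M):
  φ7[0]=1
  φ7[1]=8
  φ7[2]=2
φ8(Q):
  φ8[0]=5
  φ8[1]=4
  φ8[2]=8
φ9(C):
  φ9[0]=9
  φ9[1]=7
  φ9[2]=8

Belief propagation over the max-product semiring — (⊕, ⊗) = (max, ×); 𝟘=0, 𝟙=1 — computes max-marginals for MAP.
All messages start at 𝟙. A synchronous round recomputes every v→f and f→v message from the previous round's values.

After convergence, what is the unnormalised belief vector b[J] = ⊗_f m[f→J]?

init: all messages = 𝟙 over 3 values
r1 m[φ0→Q] = [9, 7, 9]
r1 m[φ0→C] = [7, 9, 9]
r1 m[φ1→Q] = [6, 8, 6]
r1 m[φ1→H] = [8, 6, 6]
r1 m[φ2→Q] = [9, 6, 8]
r1 m[φ2→J] = [8, 9, 5]
r1 m[φ3→Q] = [3, 6, 2]
r1 m[φ3→M] = [2, 6, 3]
r1 m[φ4→Q] = [9, 7, 8]
r1 m[φ4→A] = [8, 7, 9]
r1 m[φ5→C] = [1, 6, 6]
r1 m[φ6→J] = [1, 3, 3]
r1 m[φ7→M] = [1, 8, 2]
r1 m[φ8→Q] = [5, 4, 8]
r1 m[φ9→C] = [9, 7, 8]
r1 m[Q→φ0] = [1, 1, 1]
r1 m[Q→φ1] = [1, 1, 1]
r1 m[Q→φ2] = [1, 1, 1]
r1 m[Q→φ3] = [1, 1, 1]
r1 m[Q→φ4] = [1, 1, 1]
r1 m[Q→φ8] = [1, 1, 1]
r1 m[M→φ3] = [1, 1, 1]
r1 m[M→φ7] = [1, 1, 1]
r1 m[H→φ1] = [1, 1, 1]
r1 m[J→φ2] = [1, 1, 1]
r1 m[J→φ6] = [1, 1, 1]
r1 m[C→φ0] = [1, 1, 1]
r1 m[C→φ5] = [1, 1, 1]
r1 m[C→φ9] = [1, 1, 1]
r1 m[A→φ4] = [1, 1, 1]
r2 m[φ0→Q] = [9, 7, 9]
r2 m[φ0→C] = [7, 9, 9]
r2 m[φ1→Q] = [6, 8, 6]
r2 m[φ1→H] = [8, 6, 6]
r2 m[φ2→Q] = [9, 6, 8]
r2 m[φ2→J] = [8, 9, 5]
r2 m[φ3→Q] = [3, 6, 2]
r2 m[φ3→M] = [2, 6, 3]
r2 m[φ4→Q] = [9, 7, 8]
r2 m[φ4→A] = [8, 7, 9]
r2 m[φ5→C] = [1, 6, 6]
r2 m[φ6→J] = [1, 3, 3]
r2 m[φ7→M] = [1, 8, 2]
r2 m[φ8→Q] = [5, 4, 8]
r2 m[φ9→C] = [9, 7, 8]
r2 m[Q→φ0] = [7290, 8064, 6144]
r2 m[Q→φ1] = [10935, 7056, 9216]
r2 m[Q→φ2] = [7290, 9408, 6912]
r2 m[Q→φ3] = [21870, 9408, 27648]
r2 m[Q→φ4] = [7290, 8064, 6912]
r2 m[Q→φ8] = [13122, 14112, 6912]
r2 m[M→φ3] = [1, 8, 2]
r2 m[M→φ7] = [2, 6, 3]
r2 m[H→φ1] = [1, 1, 1]
r2 m[J→φ2] = [1, 3, 3]
r2 m[J→φ6] = [8, 9, 5]
r2 m[C→φ0] = [9, 42, 48]
r2 m[C→φ5] = [63, 63, 72]
r2 m[C→φ9] = [7, 54, 54]
r2 m[A→φ4] = [1, 1, 1]
r3 m[φ0→Q] = [432, 252, 432]
r3 m[φ0→C] = [56448, 65610, 65610]
r3 m[φ1→Q] = [6, 8, 6]
r3 m[φ1→H] = [65610, 55296, 55296]
r3 m[φ2→Q] = [27, 9, 18]
r3 m[φ2→J] = [56448, 65610, 34560]
r3 m[φ3→Q] = [16, 48, 16]
r3 m[φ3→M] = [27648, 56448, 65610]
r3 m[φ4→Q] = [9, 7, 8]
r3 m[φ4→A] = [55296, 56448, 65610]
r3 m[φ5→C] = [1, 6, 6]
r3 m[φ6→J] = [1, 3, 3]
r3 m[φ7→M] = [1, 8, 2]
r3 m[φ8→Q] = [5, 4, 8]
r3 m[φ9→C] = [9, 7, 8]
r3 m[Q→φ0] = [7290, 8064, 6144]
r3 m[Q→φ1] = [10935, 7056, 9216]
r3 m[Q→φ2] = [7290, 9408, 6912]
r3 m[Q→φ3] = [21870, 9408, 27648]
r3 m[Q→φ4] = [7290, 8064, 6912]
r3 m[Q→φ8] = [13122, 14112, 6912]
r3 m[M→φ3] = [1, 8, 2]
r3 m[M→φ7] = [2, 6, 3]
r3 m[H→φ1] = [1, 1, 1]
r3 m[J→φ2] = [1, 3, 3]
r3 m[J→φ6] = [8, 9, 5]
r3 m[C→φ0] = [9, 42, 48]
r3 m[C→φ5] = [63, 63, 72]
r3 m[C→φ9] = [7, 54, 54]
r3 m[A→φ4] = [1, 1, 1]
r4 m[φ0→Q] = [432, 252, 432]
r4 m[φ0→C] = [56448, 65610, 65610]
r4 m[φ1→Q] = [6, 8, 6]
r4 m[φ1→H] = [65610, 55296, 55296]
r4 m[φ2→Q] = [27, 9, 18]
r4 m[φ2→J] = [56448, 65610, 34560]
r4 m[φ3→Q] = [16, 48, 16]
r4 m[φ3→M] = [27648, 56448, 65610]
r4 m[φ4→Q] = [9, 7, 8]
r4 m[φ4→A] = [55296, 56448, 65610]
r4 m[φ5→C] = [1, 6, 6]
r4 m[φ6→J] = [1, 3, 3]
r4 m[φ7→M] = [1, 8, 2]
r4 m[φ8→Q] = [5, 4, 8]
r4 m[φ9→C] = [9, 7, 8]
r4 m[Q→φ0] = [116640, 96768, 110592]
r4 m[Q→φ1] = [8398080, 3048192, 7962624]
r4 m[Q→φ2] = [1866240, 2709504, 2654208]
r4 m[Q→φ3] = [3149280, 508032, 2985984]
r4 m[Q→φ4] = [5598720, 3483648, 5971968]
r4 m[Q→φ8] = [10077696, 6096384, 5971968]
r4 m[M→φ3] = [1, 8, 2]
r4 m[M→φ7] = [27648, 56448, 65610]
r4 m[H→φ1] = [1, 1, 1]
r4 m[J→φ2] = [1, 3, 3]
r4 m[J→φ6] = [56448, 65610, 34560]
r4 m[C→φ0] = [9, 42, 48]
r4 m[C→φ5] = [508032, 459270, 524880]
r4 m[C→φ9] = [56448, 393660, 393660]
r4 m[A→φ4] = [1, 1, 1]
r5 m[φ0→Q] = [432, 252, 432]
r5 m[φ0→C] = [699840, 1049760, 1049760]
r5 m[φ1→Q] = [6, 8, 6]
r5 m[φ1→H] = [50388480, 47775744, 47775744]
r5 m[φ2→Q] = [27, 9, 18]
r5 m[φ2→J] = [21233664, 16796160, 13271040]
r5 m[φ3→Q] = [16, 48, 16]
r5 m[φ3→M] = [3149280, 6298560, 9447840]
r5 m[φ4→Q] = [9, 7, 8]
r5 m[φ4→A] = [47775744, 24385536, 50388480]
r5 m[φ5→C] = [1, 6, 6]
r5 m[φ6→J] = [1, 3, 3]
r5 m[φ7→M] = [1, 8, 2]
r5 m[φ8→Q] = [5, 4, 8]
r5 m[φ9→C] = [9, 7, 8]
r5 m[Q→φ0] = [116640, 96768, 110592]
r5 m[Q→φ1] = [8398080, 3048192, 7962624]
r5 m[Q→φ2] = [1866240, 2709504, 2654208]
r5 m[Q→φ3] = [3149280, 508032, 2985984]
r5 m[Q→φ4] = [5598720, 3483648, 5971968]
r5 m[Q→φ8] = [10077696, 6096384, 5971968]
r5 m[M→φ3] = [1, 8, 2]
r5 m[M→φ7] = [27648, 56448, 65610]
r5 m[H→φ1] = [1, 1, 1]
r5 m[J→φ2] = [1, 3, 3]
r5 m[J→φ6] = [56448, 65610, 34560]
r5 m[C→φ0] = [9, 42, 48]
r5 m[C→φ5] = [508032, 459270, 524880]
r5 m[C→φ9] = [56448, 393660, 393660]
r5 m[A→φ4] = [1, 1, 1]
r6 m[φ0→Q] = [432, 252, 432]
r6 m[φ0→C] = [699840, 1049760, 1049760]
r6 m[φ1→Q] = [6, 8, 6]
r6 m[φ1→H] = [50388480, 47775744, 47775744]
r6 m[φ2→Q] = [27, 9, 18]
r6 m[φ2→J] = [21233664, 16796160, 13271040]
r6 m[φ3→Q] = [16, 48, 16]
r6 m[φ3→M] = [3149280, 6298560, 9447840]
r6 m[φ4→Q] = [9, 7, 8]
r6 m[φ4→A] = [47775744, 24385536, 50388480]
r6 m[φ5→C] = [1, 6, 6]
r6 m[φ6→J] = [1, 3, 3]
r6 m[φ7→M] = [1, 8, 2]
r6 m[φ8→Q] = [5, 4, 8]
r6 m[φ9→C] = [9, 7, 8]
r6 m[Q→φ0] = [116640, 96768, 110592]
r6 m[Q→φ1] = [8398080, 3048192, 7962624]
r6 m[Q→φ2] = [1866240, 2709504, 2654208]
r6 m[Q→φ3] = [3149280, 508032, 2985984]
r6 m[Q→φ4] = [5598720, 3483648, 5971968]
r6 m[Q→φ8] = [10077696, 6096384, 5971968]
r6 m[M→φ3] = [1, 8, 2]
r6 m[M→φ7] = [3149280, 6298560, 9447840]
r6 m[H→φ1] = [1, 1, 1]
r6 m[J→φ2] = [1, 3, 3]
r6 m[J→φ6] = [21233664, 16796160, 13271040]
r6 m[C→φ0] = [9, 42, 48]
r6 m[C→φ5] = [6298560, 7348320, 8398080]
r6 m[C→φ9] = [699840, 6298560, 6298560]
r6 m[A→φ4] = [1, 1, 1]
r7 m[φ0→Q] = [432, 252, 432]
r7 m[φ0→C] = [699840, 1049760, 1049760]
r7 m[φ1→Q] = [6, 8, 6]
r7 m[φ1→H] = [50388480, 47775744, 47775744]
r7 m[φ2→Q] = [27, 9, 18]
r7 m[φ2→J] = [21233664, 16796160, 13271040]
r7 m[φ3→Q] = [16, 48, 16]
r7 m[φ3→M] = [3149280, 6298560, 9447840]
r7 m[φ4→Q] = [9, 7, 8]
r7 m[φ4→A] = [47775744, 24385536, 50388480]
r7 m[φ5→C] = [1, 6, 6]
r7 m[φ6→J] = [1, 3, 3]
r7 m[φ7→M] = [1, 8, 2]
r7 m[φ8→Q] = [5, 4, 8]
r7 m[φ9→C] = [9, 7, 8]
r7 m[Q→φ0] = [116640, 96768, 110592]
r7 m[Q→φ1] = [8398080, 3048192, 7962624]
r7 m[Q→φ2] = [1866240, 2709504, 2654208]
r7 m[Q→φ3] = [3149280, 508032, 2985984]
r7 m[Q→φ4] = [5598720, 3483648, 5971968]
r7 m[Q→φ8] = [10077696, 6096384, 5971968]
r7 m[M→φ3] = [1, 8, 2]
r7 m[M→φ7] = [3149280, 6298560, 9447840]
r7 m[H→φ1] = [1, 1, 1]
r7 m[J→φ2] = [1, 3, 3]
r7 m[J→φ6] = [21233664, 16796160, 13271040]
r7 m[C→φ0] = [9, 42, 48]
r7 m[C→φ5] = [6298560, 7348320, 8398080]
r7 m[C→φ9] = [699840, 6298560, 6298560]
r7 m[A→φ4] = [1, 1, 1]
fixed point reached at round 7
b[J] = ⊗ incoming = [21233664, 50388480, 39813120]

b[J] = [21233664, 50388480, 39813120]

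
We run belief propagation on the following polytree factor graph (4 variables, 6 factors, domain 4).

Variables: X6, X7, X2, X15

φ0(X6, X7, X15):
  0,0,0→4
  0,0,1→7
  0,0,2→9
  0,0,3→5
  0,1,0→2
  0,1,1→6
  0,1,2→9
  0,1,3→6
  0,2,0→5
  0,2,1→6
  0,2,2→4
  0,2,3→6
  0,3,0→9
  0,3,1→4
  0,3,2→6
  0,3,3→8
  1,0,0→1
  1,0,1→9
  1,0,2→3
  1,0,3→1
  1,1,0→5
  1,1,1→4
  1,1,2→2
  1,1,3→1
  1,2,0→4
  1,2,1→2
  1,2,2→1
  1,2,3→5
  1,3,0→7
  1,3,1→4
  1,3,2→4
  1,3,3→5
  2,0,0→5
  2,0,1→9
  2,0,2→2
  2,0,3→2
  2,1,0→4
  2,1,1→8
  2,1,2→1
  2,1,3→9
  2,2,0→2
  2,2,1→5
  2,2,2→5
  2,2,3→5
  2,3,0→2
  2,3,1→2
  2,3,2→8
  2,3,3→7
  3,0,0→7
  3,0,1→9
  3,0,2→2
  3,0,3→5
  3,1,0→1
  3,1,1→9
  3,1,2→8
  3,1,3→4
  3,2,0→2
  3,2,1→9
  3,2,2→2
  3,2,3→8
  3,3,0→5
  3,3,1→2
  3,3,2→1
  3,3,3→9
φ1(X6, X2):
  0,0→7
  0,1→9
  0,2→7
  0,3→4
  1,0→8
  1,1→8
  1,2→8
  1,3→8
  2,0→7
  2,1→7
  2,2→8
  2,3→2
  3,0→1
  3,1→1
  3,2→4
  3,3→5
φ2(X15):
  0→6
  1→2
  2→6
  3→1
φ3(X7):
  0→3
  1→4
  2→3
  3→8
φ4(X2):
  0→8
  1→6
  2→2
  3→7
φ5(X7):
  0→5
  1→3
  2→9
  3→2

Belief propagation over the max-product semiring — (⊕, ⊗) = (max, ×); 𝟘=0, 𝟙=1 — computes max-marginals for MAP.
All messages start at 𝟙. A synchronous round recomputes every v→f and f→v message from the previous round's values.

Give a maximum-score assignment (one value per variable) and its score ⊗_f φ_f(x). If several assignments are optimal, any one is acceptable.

assignment: (X6=0, X7=3, X2=0, X15=0); score = 48384

init: all messages = 𝟙 over 4 values
r1 m[φ0→X6] = [9, 9, 9, 9]
r1 m[φ0→X7] = [9, 9, 9, 9]
r1 m[φ0→X15] = [9, 9, 9, 9]
r1 m[φ1→X6] = [9, 8, 8, 5]
r1 m[φ1→X2] = [8, 9, 8, 8]
r1 m[φ2→X15] = [6, 2, 6, 1]
r1 m[φ3→X7] = [3, 4, 3, 8]
r1 m[φ4→X2] = [8, 6, 2, 7]
r1 m[φ5→X7] = [5, 3, 9, 2]
r1 m[X6→φ0] = [1, 1, 1, 1]
r1 m[X6→φ1] = [1, 1, 1, 1]
r1 m[X7→φ0] = [1, 1, 1, 1]
r1 m[X7→φ3] = [1, 1, 1, 1]
r1 m[X7→φ5] = [1, 1, 1, 1]
r1 m[X2→φ1] = [1, 1, 1, 1]
r1 m[X2→φ4] = [1, 1, 1, 1]
r1 m[X15→φ0] = [1, 1, 1, 1]
r1 m[X15→φ2] = [1, 1, 1, 1]
r2 m[φ0→X6] = [9, 9, 9, 9]
r2 m[φ0→X7] = [9, 9, 9, 9]
r2 m[φ0→X15] = [9, 9, 9, 9]
r2 m[φ1→X6] = [9, 8, 8, 5]
r2 m[φ1→X2] = [8, 9, 8, 8]
r2 m[φ2→X15] = [6, 2, 6, 1]
r2 m[φ3→X7] = [3, 4, 3, 8]
r2 m[φ4→X2] = [8, 6, 2, 7]
r2 m[φ5→X7] = [5, 3, 9, 2]
r2 m[X6→φ0] = [9, 8, 8, 5]
r2 m[X6→φ1] = [9, 9, 9, 9]
r2 m[X7→φ0] = [15, 12, 27, 16]
r2 m[X7→φ3] = [45, 27, 81, 18]
r2 m[X7→φ5] = [27, 36, 27, 72]
r2 m[X2→φ1] = [8, 6, 2, 7]
r2 m[X2→φ4] = [8, 9, 8, 8]
r2 m[X15→φ0] = [6, 2, 6, 1]
r2 m[X15→φ2] = [9, 9, 9, 9]
r3 m[φ0→X6] = [864, 672, 810, 630]
r3 m[φ0→X7] = [486, 486, 270, 486]
r3 m[φ0→X15] = [1296, 1458, 1215, 1458]
r3 m[φ1→X6] = [56, 64, 56, 35]
r3 m[φ1→X2] = [72, 81, 72, 72]
r3 m[φ2→X15] = [6, 2, 6, 1]
r3 m[φ3→X7] = [3, 4, 3, 8]
r3 m[φ4→X2] = [8, 6, 2, 7]
r3 m[φ5→X7] = [5, 3, 9, 2]
r3 m[X6→φ0] = [9, 8, 8, 5]
r3 m[X6→φ1] = [9, 9, 9, 9]
r3 m[X7→φ0] = [15, 12, 27, 16]
r3 m[X7→φ3] = [45, 27, 81, 18]
r3 m[X7→φ5] = [27, 36, 27, 72]
r3 m[X2→φ1] = [8, 6, 2, 7]
r3 m[X2→φ4] = [8, 9, 8, 8]
r3 m[X15→φ0] = [6, 2, 6, 1]
r3 m[X15→φ2] = [9, 9, 9, 9]
r4 m[φ0→X6] = [864, 672, 810, 630]
r4 m[φ0→X7] = [486, 486, 270, 486]
r4 m[φ0→X15] = [1296, 1458, 1215, 1458]
r4 m[φ1→X6] = [56, 64, 56, 35]
r4 m[φ1→X2] = [72, 81, 72, 72]
r4 m[φ2→X15] = [6, 2, 6, 1]
r4 m[φ3→X7] = [3, 4, 3, 8]
r4 m[φ4→X2] = [8, 6, 2, 7]
r4 m[φ5→X7] = [5, 3, 9, 2]
r4 m[X6→φ0] = [56, 64, 56, 35]
r4 m[X6→φ1] = [864, 672, 810, 630]
r4 m[X7→φ0] = [15, 12, 27, 16]
r4 m[X7→φ3] = [2430, 1458, 2430, 972]
r4 m[X7→φ5] = [1458, 1944, 810, 3888]
r4 m[X2→φ1] = [8, 6, 2, 7]
r4 m[X2→φ4] = [72, 81, 72, 72]
r4 m[X15→φ0] = [6, 2, 6, 1]
r4 m[X15→φ2] = [1296, 1458, 1215, 1458]
r5 m[φ0→X6] = [864, 672, 810, 630]
r5 m[φ0→X7] = [3024, 3024, 1680, 3024]
r5 m[φ0→X15] = [8064, 9072, 7560, 9072]
r5 m[φ1→X6] = [56, 64, 56, 35]
r5 m[φ1→X2] = [6048, 7776, 6480, 5376]
r5 m[φ2→X15] = [6, 2, 6, 1]
r5 m[φ3→X7] = [3, 4, 3, 8]
r5 m[φ4→X2] = [8, 6, 2, 7]
r5 m[φ5→X7] = [5, 3, 9, 2]
r5 m[X6→φ0] = [56, 64, 56, 35]
r5 m[X6→φ1] = [864, 672, 810, 630]
r5 m[X7→φ0] = [15, 12, 27, 16]
r5 m[X7→φ3] = [2430, 1458, 2430, 972]
r5 m[X7→φ5] = [1458, 1944, 810, 3888]
r5 m[X2→φ1] = [8, 6, 2, 7]
r5 m[X2→φ4] = [72, 81, 72, 72]
r5 m[X15→φ0] = [6, 2, 6, 1]
r5 m[X15→φ2] = [1296, 1458, 1215, 1458]
r6 m[φ0→X6] = [864, 672, 810, 630]
r6 m[φ0→X7] = [3024, 3024, 1680, 3024]
r6 m[φ0→X15] = [8064, 9072, 7560, 9072]
r6 m[φ1→X6] = [56, 64, 56, 35]
r6 m[φ1→X2] = [6048, 7776, 6480, 5376]
r6 m[φ2→X15] = [6, 2, 6, 1]
r6 m[φ3→X7] = [3, 4, 3, 8]
r6 m[φ4→X2] = [8, 6, 2, 7]
r6 m[φ5→X7] = [5, 3, 9, 2]
r6 m[X6→φ0] = [56, 64, 56, 35]
r6 m[X6→φ1] = [864, 672, 810, 630]
r6 m[X7→φ0] = [15, 12, 27, 16]
r6 m[X7→φ3] = [15120, 9072, 15120, 6048]
r6 m[X7→φ5] = [9072, 12096, 5040, 24192]
r6 m[X2→φ1] = [8, 6, 2, 7]
r6 m[X2→φ4] = [6048, 7776, 6480, 5376]
r6 m[X15→φ0] = [6, 2, 6, 1]
r6 m[X15→φ2] = [8064, 9072, 7560, 9072]
r7 m[φ0→X6] = [864, 672, 810, 630]
r7 m[φ0→X7] = [3024, 3024, 1680, 3024]
r7 m[φ0→X15] = [8064, 9072, 7560, 9072]
r7 m[φ1→X6] = [56, 64, 56, 35]
r7 m[φ1→X2] = [6048, 7776, 6480, 5376]
r7 m[φ2→X15] = [6, 2, 6, 1]
r7 m[φ3→X7] = [3, 4, 3, 8]
r7 m[φ4→X2] = [8, 6, 2, 7]
r7 m[φ5→X7] = [5, 3, 9, 2]
r7 m[X6→φ0] = [56, 64, 56, 35]
r7 m[X6→φ1] = [864, 672, 810, 630]
r7 m[X7→φ0] = [15, 12, 27, 16]
r7 m[X7→φ3] = [15120, 9072, 15120, 6048]
r7 m[X7→φ5] = [9072, 12096, 5040, 24192]
r7 m[X2→φ1] = [8, 6, 2, 7]
r7 m[X2→φ4] = [6048, 7776, 6480, 5376]
r7 m[X15→φ0] = [6, 2, 6, 1]
r7 m[X15→φ2] = [8064, 9072, 7560, 9072]
fixed point reached at round 7
traceback from X6: (X6=0, X7=3, X2=0, X15=0), score=48384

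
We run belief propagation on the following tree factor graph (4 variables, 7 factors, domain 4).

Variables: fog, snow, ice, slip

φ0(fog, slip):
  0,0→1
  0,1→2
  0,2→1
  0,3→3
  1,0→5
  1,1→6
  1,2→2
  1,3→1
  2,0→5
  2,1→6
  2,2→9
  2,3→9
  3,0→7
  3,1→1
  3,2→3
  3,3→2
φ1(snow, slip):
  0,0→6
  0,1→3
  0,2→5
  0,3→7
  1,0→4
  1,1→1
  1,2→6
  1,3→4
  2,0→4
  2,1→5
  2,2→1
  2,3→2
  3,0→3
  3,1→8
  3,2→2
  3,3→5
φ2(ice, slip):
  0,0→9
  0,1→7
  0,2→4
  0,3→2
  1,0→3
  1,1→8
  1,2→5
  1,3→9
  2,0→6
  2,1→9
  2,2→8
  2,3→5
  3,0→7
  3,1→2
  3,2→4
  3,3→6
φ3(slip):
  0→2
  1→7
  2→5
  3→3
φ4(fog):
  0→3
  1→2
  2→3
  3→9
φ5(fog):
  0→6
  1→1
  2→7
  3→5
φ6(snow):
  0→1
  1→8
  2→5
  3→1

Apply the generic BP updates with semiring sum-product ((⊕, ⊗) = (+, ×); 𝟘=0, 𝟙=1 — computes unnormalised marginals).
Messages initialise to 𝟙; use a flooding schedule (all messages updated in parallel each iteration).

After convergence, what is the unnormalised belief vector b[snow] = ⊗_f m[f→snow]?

init: all messages = 𝟙 over 4 values
r1 m[φ0→fog] = [7, 14, 29, 13]
r1 m[φ0→slip] = [18, 15, 15, 15]
r1 m[φ1→snow] = [21, 15, 12, 18]
r1 m[φ1→slip] = [17, 17, 14, 18]
r1 m[φ2→ice] = [22, 25, 28, 19]
r1 m[φ2→slip] = [25, 26, 21, 22]
r1 m[φ3→slip] = [2, 7, 5, 3]
r1 m[φ4→fog] = [3, 2, 3, 9]
r1 m[φ5→fog] = [6, 1, 7, 5]
r1 m[φ6→snow] = [1, 8, 5, 1]
r1 m[fog→φ0] = [1, 1, 1, 1]
r1 m[fog→φ4] = [1, 1, 1, 1]
r1 m[fog→φ5] = [1, 1, 1, 1]
r1 m[snow→φ1] = [1, 1, 1, 1]
r1 m[snow→φ6] = [1, 1, 1, 1]
r1 m[ice→φ2] = [1, 1, 1, 1]
r1 m[slip→φ0] = [1, 1, 1, 1]
r1 m[slip→φ1] = [1, 1, 1, 1]
r1 m[slip→φ2] = [1, 1, 1, 1]
r1 m[slip→φ3] = [1, 1, 1, 1]
r2 m[φ0→fog] = [7, 14, 29, 13]
r2 m[φ0→slip] = [18, 15, 15, 15]
r2 m[φ1→snow] = [21, 15, 12, 18]
r2 m[φ1→slip] = [17, 17, 14, 18]
r2 m[φ2→ice] = [22, 25, 28, 19]
r2 m[φ2→slip] = [25, 26, 21, 22]
r2 m[φ3→slip] = [2, 7, 5, 3]
r2 m[φ4→fog] = [3, 2, 3, 9]
r2 m[φ5→fog] = [6, 1, 7, 5]
r2 m[φ6→snow] = [1, 8, 5, 1]
r2 m[fog→φ0] = [18, 2, 21, 45]
r2 m[fog→φ4] = [42, 14, 203, 65]
r2 m[fog→φ5] = [21, 28, 87, 117]
r2 m[snow→φ1] = [1, 8, 5, 1]
r2 m[snow→φ6] = [21, 15, 12, 18]
r2 m[ice→φ2] = [1, 1, 1, 1]
r2 m[slip→φ0] = [850, 3094, 1470, 1188]
r2 m[slip→φ1] = [900, 2730, 1575, 990]
r2 m[slip→φ2] = [612, 1785, 1050, 810]
r2 m[slip→φ3] = [7650, 6630, 4410, 5940]
r3 m[φ0→fog] = [12072, 26942, 46736, 15830]
r3 m[φ0→slip] = [448, 219, 346, 335]
r3 m[φ1→snow] = [28395, 19740, 20805, 32640]
r3 m[φ1→slip] = [61, 44, 60, 54]
r3 m[φ2→ice] = [23823, 28656, 32187, 16914]
r3 m[φ2→slip] = [25, 26, 21, 22]
r3 m[φ3→slip] = [2, 7, 5, 3]
r3 m[φ4→fog] = [3, 2, 3, 9]
r3 m[φ5→fog] = [6, 1, 7, 5]
r3 m[φ6→snow] = [1, 8, 5, 1]
r3 m[fog→φ0] = [18, 2, 21, 45]
r3 m[fog→φ4] = [42, 14, 203, 65]
r3 m[fog→φ5] = [21, 28, 87, 117]
r3 m[snow→φ1] = [1, 8, 5, 1]
r3 m[snow→φ6] = [21, 15, 12, 18]
r3 m[ice→φ2] = [1, 1, 1, 1]
r3 m[slip→φ0] = [850, 3094, 1470, 1188]
r3 m[slip→φ1] = [900, 2730, 1575, 990]
r3 m[slip→φ2] = [612, 1785, 1050, 810]
r3 m[slip→φ3] = [7650, 6630, 4410, 5940]
r4 m[φ0→fog] = [12072, 26942, 46736, 15830]
r4 m[φ0→slip] = [448, 219, 346, 335]
r4 m[φ1→snow] = [28395, 19740, 20805, 32640]
r4 m[φ1→slip] = [61, 44, 60, 54]
r4 m[φ2→ice] = [23823, 28656, 32187, 16914]
r4 m[φ2→slip] = [25, 26, 21, 22]
r4 m[φ3→slip] = [2, 7, 5, 3]
r4 m[φ4→fog] = [3, 2, 3, 9]
r4 m[φ5→fog] = [6, 1, 7, 5]
r4 m[φ6→snow] = [1, 8, 5, 1]
r4 m[fog→φ0] = [18, 2, 21, 45]
r4 m[fog→φ4] = [72432, 26942, 327152, 79150]
r4 m[fog→φ5] = [36216, 53884, 140208, 142470]
r4 m[snow→φ1] = [1, 8, 5, 1]
r4 m[snow→φ6] = [28395, 19740, 20805, 32640]
r4 m[ice→φ2] = [1, 1, 1, 1]
r4 m[slip→φ0] = [3050, 8008, 6300, 3564]
r4 m[slip→φ1] = [22400, 39858, 36330, 22110]
r4 m[slip→φ2] = [54656, 67452, 103800, 54270]
r4 m[slip→φ3] = [683200, 250536, 435960, 397980]
r5 m[φ0→fog] = [36058, 79462, 152074, 55386]
r5 m[φ0→slip] = [448, 219, 346, 335]
r5 m[φ1→snow] = [590394, 435878, 369440, 569274]
r5 m[φ1→slip] = [61, 44, 60, 54]
r5 m[φ2→ice] = [1487808, 1711014, 2036754, 1258316]
r5 m[φ2→slip] = [25, 26, 21, 22]
r5 m[φ3→slip] = [2, 7, 5, 3]
r5 m[φ4→fog] = [3, 2, 3, 9]
r5 m[φ5→fog] = [6, 1, 7, 5]
r5 m[φ6→snow] = [1, 8, 5, 1]
r5 m[fog→φ0] = [18, 2, 21, 45]
r5 m[fog→φ4] = [72432, 26942, 327152, 79150]
r5 m[fog→φ5] = [36216, 53884, 140208, 142470]
r5 m[snow→φ1] = [1, 8, 5, 1]
r5 m[snow→φ6] = [28395, 19740, 20805, 32640]
r5 m[ice→φ2] = [1, 1, 1, 1]
r5 m[slip→φ0] = [3050, 8008, 6300, 3564]
r5 m[slip→φ1] = [22400, 39858, 36330, 22110]
r5 m[slip→φ2] = [54656, 67452, 103800, 54270]
r5 m[slip→φ3] = [683200, 250536, 435960, 397980]
r6 m[φ0→fog] = [36058, 79462, 152074, 55386]
r6 m[φ0→slip] = [448, 219, 346, 335]
r6 m[φ1→snow] = [590394, 435878, 369440, 569274]
r6 m[φ1→slip] = [61, 44, 60, 54]
r6 m[φ2→ice] = [1487808, 1711014, 2036754, 1258316]
r6 m[φ2→slip] = [25, 26, 21, 22]
r6 m[φ3→slip] = [2, 7, 5, 3]
r6 m[φ4→fog] = [3, 2, 3, 9]
r6 m[φ5→fog] = [6, 1, 7, 5]
r6 m[φ6→snow] = [1, 8, 5, 1]
r6 m[fog→φ0] = [18, 2, 21, 45]
r6 m[fog→φ4] = [216348, 79462, 1064518, 276930]
r6 m[fog→φ5] = [108174, 158924, 456222, 498474]
r6 m[snow→φ1] = [1, 8, 5, 1]
r6 m[snow→φ6] = [590394, 435878, 369440, 569274]
r6 m[ice→φ2] = [1, 1, 1, 1]
r6 m[slip→φ0] = [3050, 8008, 6300, 3564]
r6 m[slip→φ1] = [22400, 39858, 36330, 22110]
r6 m[slip→φ2] = [54656, 67452, 103800, 54270]
r6 m[slip→φ3] = [683200, 250536, 435960, 397980]
r7 m[φ0→fog] = [36058, 79462, 152074, 55386]
r7 m[φ0→slip] = [448, 219, 346, 335]
r7 m[φ1→snow] = [590394, 435878, 369440, 569274]
r7 m[φ1→slip] = [61, 44, 60, 54]
r7 m[φ2→ice] = [1487808, 1711014, 2036754, 1258316]
r7 m[φ2→slip] = [25, 26, 21, 22]
r7 m[φ3→slip] = [2, 7, 5, 3]
r7 m[φ4→fog] = [3, 2, 3, 9]
r7 m[φ5→fog] = [6, 1, 7, 5]
r7 m[φ6→snow] = [1, 8, 5, 1]
r7 m[fog→φ0] = [18, 2, 21, 45]
r7 m[fog→φ4] = [216348, 79462, 1064518, 276930]
r7 m[fog→φ5] = [108174, 158924, 456222, 498474]
r7 m[snow→φ1] = [1, 8, 5, 1]
r7 m[snow→φ6] = [590394, 435878, 369440, 569274]
r7 m[ice→φ2] = [1, 1, 1, 1]
r7 m[slip→φ0] = [3050, 8008, 6300, 3564]
r7 m[slip→φ1] = [22400, 39858, 36330, 22110]
r7 m[slip→φ2] = [54656, 67452, 103800, 54270]
r7 m[slip→φ3] = [683200, 250536, 435960, 397980]
fixed point reached at round 7
b[snow] = ⊗ incoming = [590394, 3487024, 1847200, 569274]

b[snow] = [590394, 3487024, 1847200, 569274]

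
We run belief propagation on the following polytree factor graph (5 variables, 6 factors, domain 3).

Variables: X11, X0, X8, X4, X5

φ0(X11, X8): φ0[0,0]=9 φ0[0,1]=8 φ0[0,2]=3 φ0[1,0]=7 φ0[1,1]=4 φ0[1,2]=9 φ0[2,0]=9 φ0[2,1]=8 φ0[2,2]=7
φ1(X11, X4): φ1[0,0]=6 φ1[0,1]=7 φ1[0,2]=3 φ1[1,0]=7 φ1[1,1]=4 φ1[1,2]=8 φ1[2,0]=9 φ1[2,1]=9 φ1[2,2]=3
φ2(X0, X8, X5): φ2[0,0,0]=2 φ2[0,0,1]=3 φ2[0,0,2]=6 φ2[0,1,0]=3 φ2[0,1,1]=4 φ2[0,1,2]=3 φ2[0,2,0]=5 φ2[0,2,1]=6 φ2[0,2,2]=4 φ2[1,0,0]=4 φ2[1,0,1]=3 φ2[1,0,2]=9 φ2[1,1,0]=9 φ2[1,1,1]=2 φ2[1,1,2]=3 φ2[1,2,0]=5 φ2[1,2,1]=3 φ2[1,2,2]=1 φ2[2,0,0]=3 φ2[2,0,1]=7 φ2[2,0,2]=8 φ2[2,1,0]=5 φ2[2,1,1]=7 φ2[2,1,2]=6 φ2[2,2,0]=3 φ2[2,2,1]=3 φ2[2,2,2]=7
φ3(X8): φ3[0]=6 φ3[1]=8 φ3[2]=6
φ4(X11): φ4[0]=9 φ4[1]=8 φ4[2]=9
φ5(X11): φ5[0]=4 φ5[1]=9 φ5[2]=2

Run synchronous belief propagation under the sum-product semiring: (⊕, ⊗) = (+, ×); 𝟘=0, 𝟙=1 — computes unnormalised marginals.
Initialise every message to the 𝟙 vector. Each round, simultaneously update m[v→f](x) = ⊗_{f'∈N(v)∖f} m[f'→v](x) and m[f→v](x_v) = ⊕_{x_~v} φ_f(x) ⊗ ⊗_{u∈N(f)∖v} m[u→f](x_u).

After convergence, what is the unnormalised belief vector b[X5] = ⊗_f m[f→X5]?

init: all messages = 𝟙 over 3 values
r1 m[φ0→X11] = [20, 20, 24]
r1 m[φ0→X8] = [25, 20, 19]
r1 m[φ1→X11] = [16, 19, 21]
r1 m[φ1→X4] = [22, 20, 14]
r1 m[φ2→X0] = [36, 39, 49]
r1 m[φ2→X8] = [45, 42, 37]
r1 m[φ2→X5] = [39, 38, 47]
r1 m[φ3→X8] = [6, 8, 6]
r1 m[φ4→X11] = [9, 8, 9]
r1 m[φ5→X11] = [4, 9, 2]
r1 m[X11→φ0] = [1, 1, 1]
r1 m[X11→φ1] = [1, 1, 1]
r1 m[X11→φ4] = [1, 1, 1]
r1 m[X11→φ5] = [1, 1, 1]
r1 m[X0→φ2] = [1, 1, 1]
r1 m[X8→φ0] = [1, 1, 1]
r1 m[X8→φ2] = [1, 1, 1]
r1 m[X8→φ3] = [1, 1, 1]
r1 m[X4→φ1] = [1, 1, 1]
r1 m[X5→φ2] = [1, 1, 1]
r2 m[φ0→X11] = [20, 20, 24]
r2 m[φ0→X8] = [25, 20, 19]
r2 m[φ1→X11] = [16, 19, 21]
r2 m[φ1→X4] = [22, 20, 14]
r2 m[φ2→X0] = [36, 39, 49]
r2 m[φ2→X8] = [45, 42, 37]
r2 m[φ2→X5] = [39, 38, 47]
r2 m[φ3→X8] = [6, 8, 6]
r2 m[φ4→X11] = [9, 8, 9]
r2 m[φ5→X11] = [4, 9, 2]
r2 m[X11→φ0] = [576, 1368, 378]
r2 m[X11→φ1] = [720, 1440, 432]
r2 m[X11→φ4] = [1280, 3420, 1008]
r2 m[X11→φ5] = [2880, 3040, 4536]
r2 m[X0→φ2] = [1, 1, 1]
r2 m[X8→φ0] = [270, 336, 222]
r2 m[X8→φ2] = [150, 160, 114]
r2 m[X8→φ3] = [1125, 840, 703]
r2 m[X4→φ1] = [1, 1, 1]
r2 m[X5→φ2] = [1, 1, 1]
r3 m[φ0→X11] = [5784, 5232, 6672]
r3 m[φ0→X8] = [18162, 13104, 16686]
r3 m[φ1→X11] = [16, 19, 21]
r3 m[φ1→X4] = [18288, 14688, 14976]
r3 m[φ2→X0] = [4960, 5666, 7062]
r3 m[φ2→X8] = [45, 42, 37]
r3 m[φ2→X5] = [5552, 5398, 6738]
r3 m[φ3→X8] = [6, 8, 6]
r3 m[φ4→X11] = [9, 8, 9]
r3 m[φ5→X11] = [4, 9, 2]
r3 m[X11→φ0] = [576, 1368, 378]
r3 m[X11→φ1] = [720, 1440, 432]
r3 m[X11→φ4] = [1280, 3420, 1008]
r3 m[X11→φ5] = [2880, 3040, 4536]
r3 m[X0→φ2] = [1, 1, 1]
r3 m[X8→φ0] = [270, 336, 222]
r3 m[X8→φ2] = [150, 160, 114]
r3 m[X8→φ3] = [1125, 840, 703]
r3 m[X4→φ1] = [1, 1, 1]
r3 m[X5→φ2] = [1, 1, 1]
r4 m[φ0→X11] = [5784, 5232, 6672]
r4 m[φ0→X8] = [18162, 13104, 16686]
r4 m[φ1→X11] = [16, 19, 21]
r4 m[φ1→X4] = [18288, 14688, 14976]
r4 m[φ2→X0] = [4960, 5666, 7062]
r4 m[φ2→X8] = [45, 42, 37]
r4 m[φ2→X5] = [5552, 5398, 6738]
r4 m[φ3→X8] = [6, 8, 6]
r4 m[φ4→X11] = [9, 8, 9]
r4 m[φ5→X11] = [4, 9, 2]
r4 m[X11→φ0] = [576, 1368, 378]
r4 m[X11→φ1] = [208224, 376704, 120096]
r4 m[X11→φ4] = [370176, 894672, 280224]
r4 m[X11→φ5] = [832896, 795264, 1261008]
r4 m[X0→φ2] = [1, 1, 1]
r4 m[X8→φ0] = [270, 336, 222]
r4 m[X8→φ2] = [108972, 104832, 100116]
r4 m[X8→φ3] = [817290, 550368, 617382]
r4 m[X4→φ1] = [1, 1, 1]
r4 m[X5→φ2] = [1, 1, 1]
r5 m[φ0→X11] = [5784, 5232, 6672]
r5 m[φ0→X8] = [18162, 13104, 16686]
r5 m[φ1→X11] = [16, 19, 21]
r5 m[φ1→X4] = [4967136, 4045248, 3998592]
r5 m[φ2→X0] = [3748752, 4112244, 5149980]
r5 m[φ2→X8] = [45, 42, 37]
r5 m[φ2→X5] = [4064400, 3980844, 4965732]
r5 m[φ3→X8] = [6, 8, 6]
r5 m[φ4→X11] = [9, 8, 9]
r5 m[φ5→X11] = [4, 9, 2]
r5 m[X11→φ0] = [576, 1368, 378]
r5 m[X11→φ1] = [208224, 376704, 120096]
r5 m[X11→φ4] = [370176, 894672, 280224]
r5 m[X11→φ5] = [832896, 795264, 1261008]
r5 m[X0→φ2] = [1, 1, 1]
r5 m[X8→φ0] = [270, 336, 222]
r5 m[X8→φ2] = [108972, 104832, 100116]
r5 m[X8→φ3] = [817290, 550368, 617382]
r5 m[X4→φ1] = [1, 1, 1]
r5 m[X5→φ2] = [1, 1, 1]
r6 m[φ0→X11] = [5784, 5232, 6672]
r6 m[φ0→X8] = [18162, 13104, 16686]
r6 m[φ1→X11] = [16, 19, 21]
r6 m[φ1→X4] = [4967136, 4045248, 3998592]
r6 m[φ2→X0] = [3748752, 4112244, 5149980]
r6 m[φ2→X8] = [45, 42, 37]
r6 m[φ2→X5] = [4064400, 3980844, 4965732]
r6 m[φ3→X8] = [6, 8, 6]
r6 m[φ4→X11] = [9, 8, 9]
r6 m[φ5→X11] = [4, 9, 2]
r6 m[X11→φ0] = [576, 1368, 378]
r6 m[X11→φ1] = [208224, 376704, 120096]
r6 m[X11→φ4] = [370176, 894672, 280224]
r6 m[X11→φ5] = [832896, 795264, 1261008]
r6 m[X0→φ2] = [1, 1, 1]
r6 m[X8→φ0] = [270, 336, 222]
r6 m[X8→φ2] = [108972, 104832, 100116]
r6 m[X8→φ3] = [817290, 550368, 617382]
r6 m[X4→φ1] = [1, 1, 1]
r6 m[X5→φ2] = [1, 1, 1]
fixed point reached at round 6
b[X5] = ⊗ incoming = [4064400, 3980844, 4965732]

b[X5] = [4064400, 3980844, 4965732]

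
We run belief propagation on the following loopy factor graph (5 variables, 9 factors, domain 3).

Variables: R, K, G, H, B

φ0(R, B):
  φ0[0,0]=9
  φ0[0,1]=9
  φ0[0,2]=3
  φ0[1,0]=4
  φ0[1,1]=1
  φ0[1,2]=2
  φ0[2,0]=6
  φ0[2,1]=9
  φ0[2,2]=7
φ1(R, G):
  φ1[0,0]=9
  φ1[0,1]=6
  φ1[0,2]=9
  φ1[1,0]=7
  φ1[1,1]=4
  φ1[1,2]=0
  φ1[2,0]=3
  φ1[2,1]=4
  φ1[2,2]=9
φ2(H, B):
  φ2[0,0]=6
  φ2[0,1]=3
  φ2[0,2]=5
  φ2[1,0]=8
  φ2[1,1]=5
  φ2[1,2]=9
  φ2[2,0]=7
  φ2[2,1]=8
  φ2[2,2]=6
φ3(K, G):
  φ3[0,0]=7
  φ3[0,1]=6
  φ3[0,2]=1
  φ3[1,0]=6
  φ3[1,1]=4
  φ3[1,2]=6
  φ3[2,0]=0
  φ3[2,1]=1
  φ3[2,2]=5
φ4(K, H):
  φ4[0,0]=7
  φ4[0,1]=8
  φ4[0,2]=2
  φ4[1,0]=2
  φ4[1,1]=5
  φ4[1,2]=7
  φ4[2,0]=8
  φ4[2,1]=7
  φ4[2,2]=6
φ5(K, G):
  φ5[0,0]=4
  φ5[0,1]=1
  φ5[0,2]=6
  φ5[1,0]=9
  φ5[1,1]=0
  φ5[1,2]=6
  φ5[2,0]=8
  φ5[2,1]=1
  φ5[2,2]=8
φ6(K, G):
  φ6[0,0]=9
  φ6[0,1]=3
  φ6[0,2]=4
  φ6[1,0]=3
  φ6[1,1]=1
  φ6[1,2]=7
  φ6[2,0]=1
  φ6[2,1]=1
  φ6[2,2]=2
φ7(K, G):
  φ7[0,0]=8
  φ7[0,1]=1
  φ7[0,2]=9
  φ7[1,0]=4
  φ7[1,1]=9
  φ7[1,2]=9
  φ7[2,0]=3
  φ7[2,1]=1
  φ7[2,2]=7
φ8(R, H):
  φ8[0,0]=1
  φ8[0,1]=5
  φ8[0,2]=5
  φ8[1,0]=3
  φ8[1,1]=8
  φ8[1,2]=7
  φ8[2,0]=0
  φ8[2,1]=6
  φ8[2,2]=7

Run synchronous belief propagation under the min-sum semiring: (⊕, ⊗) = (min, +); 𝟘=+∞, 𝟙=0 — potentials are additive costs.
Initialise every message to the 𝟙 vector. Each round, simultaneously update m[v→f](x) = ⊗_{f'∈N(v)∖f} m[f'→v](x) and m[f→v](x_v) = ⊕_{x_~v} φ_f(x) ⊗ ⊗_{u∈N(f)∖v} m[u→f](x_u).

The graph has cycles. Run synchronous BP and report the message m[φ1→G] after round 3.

init: all messages = 𝟙 over 3 values
r1 m[φ0→R] = [3, 1, 6]
r1 m[φ0→B] = [4, 1, 2]
r1 m[φ1→R] = [6, 0, 3]
r1 m[φ1→G] = [3, 4, 0]
r1 m[φ2→H] = [3, 5, 6]
r1 m[φ2→B] = [6, 3, 5]
r1 m[φ3→K] = [1, 4, 0]
r1 m[φ3→G] = [0, 1, 1]
r1 m[φ4→K] = [2, 2, 6]
r1 m[φ4→H] = [2, 5, 2]
r1 m[φ5→K] = [1, 0, 1]
r1 m[φ5→G] = [4, 0, 6]
r1 m[φ6→K] = [3, 1, 1]
r1 m[φ6→G] = [1, 1, 2]
r1 m[φ7→K] = [1, 4, 1]
r1 m[φ7→G] = [3, 1, 7]
r1 m[φ8→R] = [1, 3, 0]
r1 m[φ8→H] = [0, 5, 5]
r1 m[R→φ0] = [0, 0, 0]
r1 m[R→φ1] = [0, 0, 0]
r1 m[R→φ8] = [0, 0, 0]
r1 m[K→φ3] = [0, 0, 0]
r1 m[K→φ4] = [0, 0, 0]
r1 m[K→φ5] = [0, 0, 0]
r1 m[K→φ6] = [0, 0, 0]
r1 m[K→φ7] = [0, 0, 0]
r1 m[G→φ1] = [0, 0, 0]
r1 m[G→φ3] = [0, 0, 0]
r1 m[G→φ5] = [0, 0, 0]
r1 m[G→φ6] = [0, 0, 0]
r1 m[G→φ7] = [0, 0, 0]
r1 m[H→φ2] = [0, 0, 0]
r1 m[H→φ4] = [0, 0, 0]
r1 m[H→φ8] = [0, 0, 0]
r1 m[B→φ0] = [0, 0, 0]
r1 m[B→φ2] = [0, 0, 0]
r2 m[φ0→R] = [3, 1, 6]
r2 m[φ0→B] = [4, 1, 2]
r2 m[φ1→R] = [6, 0, 3]
r2 m[φ1→G] = [3, 4, 0]
r2 m[φ2→H] = [3, 5, 6]
r2 m[φ2→B] = [6, 3, 5]
r2 m[φ3→K] = [1, 4, 0]
r2 m[φ3→G] = [0, 1, 1]
r2 m[φ4→K] = [2, 2, 6]
r2 m[φ4→H] = [2, 5, 2]
r2 m[φ5→K] = [1, 0, 1]
r2 m[φ5→G] = [4, 0, 6]
r2 m[φ6→K] = [3, 1, 1]
r2 m[φ6→G] = [1, 1, 2]
r2 m[φ7→K] = [1, 4, 1]
r2 m[φ7→G] = [3, 1, 7]
r2 m[φ8→R] = [1, 3, 0]
r2 m[φ8→H] = [0, 5, 5]
r2 m[R→φ0] = [7, 3, 3]
r2 m[R→φ1] = [4, 4, 6]
r2 m[R→φ8] = [9, 1, 9]
r2 m[K→φ3] = [7, 7, 9]
r2 m[K→φ4] = [6, 9, 3]
r2 m[K→φ5] = [7, 11, 8]
r2 m[K→φ6] = [5, 10, 8]
r2 m[K→φ7] = [7, 7, 8]
r2 m[G→φ1] = [8, 3, 16]
r2 m[G→φ3] = [11, 6, 15]
r2 m[G→φ5] = [7, 7, 10]
r2 m[G→φ6] = [10, 6, 14]
r2 m[G→φ7] = [8, 6, 9]
r2 m[H→φ2] = [2, 10, 7]
r2 m[H→φ4] = [3, 10, 11]
r2 m[H→φ8] = [5, 10, 8]
r2 m[B→φ0] = [6, 3, 5]
r2 m[B→φ2] = [4, 1, 2]
r3 m[φ0→R] = [8, 4, 12]
r3 m[φ0→B] = [7, 4, 5]
r3 m[φ1→R] = [9, 7, 7]
r3 m[φ1→G] = [9, 8, 4]
r3 m[φ2→H] = [4, 6, 8]
r3 m[φ2→B] = [8, 5, 7]
r3 m[φ3→K] = [12, 10, 7]
r3 m[φ3→G] = [9, 10, 8]
r3 m[φ4→K] = [10, 5, 11]
r3 m[φ4→H] = [11, 10, 8]
r3 m[φ5→K] = [8, 7, 8]
r3 m[φ5→G] = [11, 8, 13]
r3 m[φ6→K] = [9, 7, 7]
r3 m[φ6→G] = [9, 8, 9]
r3 m[φ7→K] = [7, 12, 7]
r3 m[φ7→G] = [11, 8, 15]
r3 m[φ8→R] = [6, 8, 5]
r3 m[φ8→H] = [4, 9, 8]
r3 m[R→φ0] = [7, 3, 3]
r3 m[R→φ1] = [4, 4, 6]
r3 m[R→φ8] = [9, 1, 9]
r3 m[K→φ3] = [7, 7, 9]
r3 m[K→φ4] = [6, 9, 3]
r3 m[K→φ5] = [7, 11, 8]
r3 m[K→φ6] = [5, 10, 8]
r3 m[K→φ7] = [7, 7, 8]
r3 m[G→φ1] = [8, 3, 16]
r3 m[G→φ3] = [11, 6, 15]
r3 m[G→φ5] = [7, 7, 10]
r3 m[G→φ6] = [10, 6, 14]
r3 m[G→φ7] = [8, 6, 9]
r3 m[H→φ2] = [2, 10, 7]
r3 m[H→φ4] = [3, 10, 11]
r3 m[H→φ8] = [5, 10, 8]
r3 m[B→φ0] = [6, 3, 5]
r3 m[B→φ2] = [4, 1, 2]

message @ round 3 = [9, 8, 4]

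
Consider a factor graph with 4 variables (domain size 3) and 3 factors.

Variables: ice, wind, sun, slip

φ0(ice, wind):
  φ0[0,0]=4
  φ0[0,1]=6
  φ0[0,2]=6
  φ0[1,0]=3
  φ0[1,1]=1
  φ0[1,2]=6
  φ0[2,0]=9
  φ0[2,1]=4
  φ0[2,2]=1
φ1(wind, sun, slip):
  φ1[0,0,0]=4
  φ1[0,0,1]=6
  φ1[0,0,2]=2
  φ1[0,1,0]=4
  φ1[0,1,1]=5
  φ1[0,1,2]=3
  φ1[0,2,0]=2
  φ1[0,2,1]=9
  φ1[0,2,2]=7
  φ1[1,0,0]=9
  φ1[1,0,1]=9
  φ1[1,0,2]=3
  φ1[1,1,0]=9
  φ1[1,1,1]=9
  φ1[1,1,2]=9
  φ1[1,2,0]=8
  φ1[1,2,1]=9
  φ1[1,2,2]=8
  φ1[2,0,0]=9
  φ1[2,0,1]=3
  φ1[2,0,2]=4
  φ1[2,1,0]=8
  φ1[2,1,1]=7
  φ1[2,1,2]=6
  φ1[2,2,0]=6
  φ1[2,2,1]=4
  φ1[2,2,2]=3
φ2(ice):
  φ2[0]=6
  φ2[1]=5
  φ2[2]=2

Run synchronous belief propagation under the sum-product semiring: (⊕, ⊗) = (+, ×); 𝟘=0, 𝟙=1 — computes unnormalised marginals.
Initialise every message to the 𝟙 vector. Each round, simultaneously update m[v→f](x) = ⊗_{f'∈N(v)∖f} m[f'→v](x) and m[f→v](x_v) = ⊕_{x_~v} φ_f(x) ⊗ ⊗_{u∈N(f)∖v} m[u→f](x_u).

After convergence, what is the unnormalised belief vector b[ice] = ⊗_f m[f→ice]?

b[ice] = [5436, 2495, 1440]

init: all messages = 𝟙 over 3 values
r1 m[φ0→ice] = [16, 10, 14]
r1 m[φ0→wind] = [16, 11, 13]
r1 m[φ1→wind] = [42, 73, 50]
r1 m[φ1→sun] = [49, 60, 56]
r1 m[φ1→slip] = [59, 61, 45]
r1 m[φ2→ice] = [6, 5, 2]
r1 m[ice→φ0] = [1, 1, 1]
r1 m[ice→φ2] = [1, 1, 1]
r1 m[wind→φ0] = [1, 1, 1]
r1 m[wind→φ1] = [1, 1, 1]
r1 m[sun→φ1] = [1, 1, 1]
r1 m[slip→φ1] = [1, 1, 1]
r2 m[φ0→ice] = [16, 10, 14]
r2 m[φ0→wind] = [16, 11, 13]
r2 m[φ1→wind] = [42, 73, 50]
r2 m[φ1→sun] = [49, 60, 56]
r2 m[φ1→slip] = [59, 61, 45]
r2 m[φ2→ice] = [6, 5, 2]
r2 m[ice→φ0] = [6, 5, 2]
r2 m[ice→φ2] = [16, 10, 14]
r2 m[wind→φ0] = [42, 73, 50]
r2 m[wind→φ1] = [16, 11, 13]
r2 m[sun→φ1] = [1, 1, 1]
r2 m[slip→φ1] = [1, 1, 1]
r3 m[φ0→ice] = [906, 499, 720]
r3 m[φ0→wind] = [57, 49, 68]
r3 m[φ1→wind] = [42, 73, 50]
r3 m[φ1→sun] = [631, 762, 732]
r3 m[φ1→slip] = [745, 799, 581]
r3 m[φ2→ice] = [6, 5, 2]
r3 m[ice→φ0] = [6, 5, 2]
r3 m[ice→φ2] = [16, 10, 14]
r3 m[wind→φ0] = [42, 73, 50]
r3 m[wind→φ1] = [16, 11, 13]
r3 m[sun→φ1] = [1, 1, 1]
r3 m[slip→φ1] = [1, 1, 1]
r4 m[φ0→ice] = [906, 499, 720]
r4 m[φ0→wind] = [57, 49, 68]
r4 m[φ1→wind] = [42, 73, 50]
r4 m[φ1→sun] = [631, 762, 732]
r4 m[φ1→slip] = [745, 799, 581]
r4 m[φ2→ice] = [6, 5, 2]
r4 m[ice→φ0] = [6, 5, 2]
r4 m[ice→φ2] = [906, 499, 720]
r4 m[wind→φ0] = [42, 73, 50]
r4 m[wind→φ1] = [57, 49, 68]
r4 m[sun→φ1] = [1, 1, 1]
r4 m[slip→φ1] = [1, 1, 1]
r5 m[φ0→ice] = [906, 499, 720]
r5 m[φ0→wind] = [57, 49, 68]
r5 m[φ1→wind] = [42, 73, 50]
r5 m[φ1→sun] = [2801, 3435, 3135]
r5 m[φ1→slip] = [3408, 3415, 2548]
r5 m[φ2→ice] = [6, 5, 2]
r5 m[ice→φ0] = [6, 5, 2]
r5 m[ice→φ2] = [906, 499, 720]
r5 m[wind→φ0] = [42, 73, 50]
r5 m[wind→φ1] = [57, 49, 68]
r5 m[sun→φ1] = [1, 1, 1]
r5 m[slip→φ1] = [1, 1, 1]
r6 m[φ0→ice] = [906, 499, 720]
r6 m[φ0→wind] = [57, 49, 68]
r6 m[φ1→wind] = [42, 73, 50]
r6 m[φ1→sun] = [2801, 3435, 3135]
r6 m[φ1→slip] = [3408, 3415, 2548]
r6 m[φ2→ice] = [6, 5, 2]
r6 m[ice→φ0] = [6, 5, 2]
r6 m[ice→φ2] = [906, 499, 720]
r6 m[wind→φ0] = [42, 73, 50]
r6 m[wind→φ1] = [57, 49, 68]
r6 m[sun→φ1] = [1, 1, 1]
r6 m[slip→φ1] = [1, 1, 1]
fixed point reached at round 6
b[ice] = ⊗ incoming = [5436, 2495, 1440]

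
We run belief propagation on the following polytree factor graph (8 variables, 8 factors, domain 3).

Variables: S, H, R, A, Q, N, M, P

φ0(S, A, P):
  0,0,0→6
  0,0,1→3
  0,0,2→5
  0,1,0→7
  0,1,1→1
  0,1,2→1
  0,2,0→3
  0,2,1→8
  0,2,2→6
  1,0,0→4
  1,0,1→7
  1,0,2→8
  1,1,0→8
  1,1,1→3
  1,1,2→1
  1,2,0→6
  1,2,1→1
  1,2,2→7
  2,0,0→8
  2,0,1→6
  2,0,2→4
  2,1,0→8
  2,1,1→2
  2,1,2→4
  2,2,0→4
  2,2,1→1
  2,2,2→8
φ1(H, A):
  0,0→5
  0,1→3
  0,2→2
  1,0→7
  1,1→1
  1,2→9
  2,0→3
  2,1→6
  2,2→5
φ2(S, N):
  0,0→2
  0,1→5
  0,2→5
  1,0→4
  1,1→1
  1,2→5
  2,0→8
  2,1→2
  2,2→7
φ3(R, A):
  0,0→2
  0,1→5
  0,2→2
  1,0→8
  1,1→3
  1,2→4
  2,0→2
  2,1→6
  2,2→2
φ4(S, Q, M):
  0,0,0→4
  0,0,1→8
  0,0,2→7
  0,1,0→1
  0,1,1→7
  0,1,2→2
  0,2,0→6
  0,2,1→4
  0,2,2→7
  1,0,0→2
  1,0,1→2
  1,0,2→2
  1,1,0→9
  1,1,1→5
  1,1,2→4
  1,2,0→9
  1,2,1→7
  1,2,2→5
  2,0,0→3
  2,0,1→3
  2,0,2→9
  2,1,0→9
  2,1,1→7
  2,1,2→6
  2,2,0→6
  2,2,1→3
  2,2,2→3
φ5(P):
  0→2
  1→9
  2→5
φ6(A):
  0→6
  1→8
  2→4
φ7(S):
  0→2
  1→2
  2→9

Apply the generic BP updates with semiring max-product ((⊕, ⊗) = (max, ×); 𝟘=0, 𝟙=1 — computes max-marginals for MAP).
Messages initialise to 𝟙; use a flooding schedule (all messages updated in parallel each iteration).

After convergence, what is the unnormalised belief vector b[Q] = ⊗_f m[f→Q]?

init: all messages = 𝟙 over 3 values
r1 m[φ0→S] = [8, 8, 8]
r1 m[φ0→A] = [8, 8, 8]
r1 m[φ0→P] = [8, 8, 8]
r1 m[φ1→H] = [5, 9, 6]
r1 m[φ1→A] = [7, 6, 9]
r1 m[φ2→S] = [5, 5, 8]
r1 m[φ2→N] = [8, 5, 7]
r1 m[φ3→R] = [5, 8, 6]
r1 m[φ3→A] = [8, 6, 4]
r1 m[φ4→S] = [8, 9, 9]
r1 m[φ4→Q] = [9, 9, 9]
r1 m[φ4→M] = [9, 8, 9]
r1 m[φ5→P] = [2, 9, 5]
r1 m[φ6→A] = [6, 8, 4]
r1 m[φ7→S] = [2, 2, 9]
r1 m[S→φ0] = [1, 1, 1]
r1 m[S→φ2] = [1, 1, 1]
r1 m[S→φ4] = [1, 1, 1]
r1 m[S→φ7] = [1, 1, 1]
r1 m[H→φ1] = [1, 1, 1]
r1 m[R→φ3] = [1, 1, 1]
r1 m[A→φ0] = [1, 1, 1]
r1 m[A→φ1] = [1, 1, 1]
r1 m[A→φ3] = [1, 1, 1]
r1 m[A→φ6] = [1, 1, 1]
r1 m[Q→φ4] = [1, 1, 1]
r1 m[N→φ2] = [1, 1, 1]
r1 m[M→φ4] = [1, 1, 1]
r1 m[P→φ0] = [1, 1, 1]
r1 m[P→φ5] = [1, 1, 1]
r2 m[φ0→S] = [8, 8, 8]
r2 m[φ0→A] = [8, 8, 8]
r2 m[φ0→P] = [8, 8, 8]
r2 m[φ1→H] = [5, 9, 6]
r2 m[φ1→A] = [7, 6, 9]
r2 m[φ2→S] = [5, 5, 8]
r2 m[φ2→N] = [8, 5, 7]
r2 m[φ3→R] = [5, 8, 6]
r2 m[φ3→A] = [8, 6, 4]
r2 m[φ4→S] = [8, 9, 9]
r2 m[φ4→Q] = [9, 9, 9]
r2 m[φ4→M] = [9, 8, 9]
r2 m[φ5→P] = [2, 9, 5]
r2 m[φ6→A] = [6, 8, 4]
r2 m[φ7→S] = [2, 2, 9]
r2 m[S→φ0] = [80, 90, 648]
r2 m[S→φ2] = [128, 144, 648]
r2 m[S→φ4] = [80, 80, 576]
r2 m[S→φ7] = [320, 360, 576]
r2 m[H→φ1] = [1, 1, 1]
r2 m[R→φ3] = [1, 1, 1]
r2 m[A→φ0] = [336, 288, 144]
r2 m[A→φ1] = [384, 384, 128]
r2 m[A→φ3] = [336, 384, 288]
r2 m[A→φ6] = [448, 288, 288]
r2 m[Q→φ4] = [1, 1, 1]
r2 m[N→φ2] = [1, 1, 1]
r2 m[M→φ4] = [1, 1, 1]
r2 m[P→φ0] = [2, 9, 5]
r2 m[P→φ5] = [8, 8, 8]
r3 m[φ0→S] = [10368, 21168, 18144]
r3 m[φ0→A] = [34992, 12960, 25920]
r3 m[φ0→P] = [1741824, 1306368, 870912]
r3 m[φ1→H] = [1920, 2688, 2304]
r3 m[φ1→A] = [7, 6, 9]
r3 m[φ2→S] = [5, 5, 8]
r3 m[φ2→N] = [5184, 1296, 4536]
r3 m[φ3→R] = [1920, 2688, 2304]
r3 m[φ3→A] = [8, 6, 4]
r3 m[φ4→S] = [8, 9, 9]
r3 m[φ4→Q] = [5184, 5184, 3456]
r3 m[φ4→M] = [5184, 4032, 5184]
r3 m[φ5→P] = [2, 9, 5]
r3 m[φ6→A] = [6, 8, 4]
r3 m[φ7→S] = [2, 2, 9]
r3 m[S→φ0] = [80, 90, 648]
r3 m[S→φ2] = [128, 144, 648]
r3 m[S→φ4] = [80, 80, 576]
r3 m[S→φ7] = [320, 360, 576]
r3 m[H→φ1] = [1, 1, 1]
r3 m[R→φ3] = [1, 1, 1]
r3 m[A→φ0] = [336, 288, 144]
r3 m[A→φ1] = [384, 384, 128]
r3 m[A→φ3] = [336, 384, 288]
r3 m[A→φ6] = [448, 288, 288]
r3 m[Q→φ4] = [1, 1, 1]
r3 m[N→φ2] = [1, 1, 1]
r3 m[M→φ4] = [1, 1, 1]
r3 m[P→φ0] = [2, 9, 5]
r3 m[P→φ5] = [8, 8, 8]
r4 m[φ0→S] = [10368, 21168, 18144]
r4 m[φ0→A] = [34992, 12960, 25920]
r4 m[φ0→P] = [1741824, 1306368, 870912]
r4 m[φ1→H] = [1920, 2688, 2304]
r4 m[φ1→A] = [7, 6, 9]
r4 m[φ2→S] = [5, 5, 8]
r4 m[φ2→N] = [5184, 1296, 4536]
r4 m[φ3→R] = [1920, 2688, 2304]
r4 m[φ3→A] = [8, 6, 4]
r4 m[φ4→S] = [8, 9, 9]
r4 m[φ4→Q] = [5184, 5184, 3456]
r4 m[φ4→M] = [5184, 4032, 5184]
r4 m[φ5→P] = [2, 9, 5]
r4 m[φ6→A] = [6, 8, 4]
r4 m[φ7→S] = [2, 2, 9]
r4 m[S→φ0] = [80, 90, 648]
r4 m[S→φ2] = [165888, 381024, 1469664]
r4 m[S→φ4] = [103680, 211680, 1306368]
r4 m[S→φ7] = [414720, 952560, 1306368]
r4 m[H→φ1] = [1, 1, 1]
r4 m[R→φ3] = [1, 1, 1]
r4 m[A→φ0] = [336, 288, 144]
r4 m[A→φ1] = [1679616, 622080, 414720]
r4 m[A→φ3] = [1469664, 622080, 933120]
r4 m[A→φ6] = [1959552, 466560, 933120]
r4 m[Q→φ4] = [1, 1, 1]
r4 m[N→φ2] = [1, 1, 1]
r4 m[M→φ4] = [1, 1, 1]
r4 m[P→φ0] = [2, 9, 5]
r4 m[P→φ5] = [1741824, 1306368, 870912]
r5 m[φ0→S] = [10368, 21168, 18144]
r5 m[φ0→A] = [34992, 12960, 25920]
r5 m[φ0→P] = [1741824, 1306368, 870912]
r5 m[φ1→H] = [8398080, 11757312, 5038848]
r5 m[φ1→A] = [7, 6, 9]
r5 m[φ2→S] = [5, 5, 8]
r5 m[φ2→N] = [11757312, 2939328, 10287648]
r5 m[φ3→R] = [3110400, 11757312, 3732480]
r5 m[φ3→A] = [8, 6, 4]
r5 m[φ4→S] = [8, 9, 9]
r5 m[φ4→Q] = [11757312, 11757312, 7838208]
r5 m[φ4→M] = [11757312, 9144576, 11757312]
r5 m[φ5→P] = [2, 9, 5]
r5 m[φ6→A] = [6, 8, 4]
r5 m[φ7→S] = [2, 2, 9]
r5 m[S→φ0] = [80, 90, 648]
r5 m[S→φ2] = [165888, 381024, 1469664]
r5 m[S→φ4] = [103680, 211680, 1306368]
r5 m[S→φ7] = [414720, 952560, 1306368]
r5 m[H→φ1] = [1, 1, 1]
r5 m[R→φ3] = [1, 1, 1]
r5 m[A→φ0] = [336, 288, 144]
r5 m[A→φ1] = [1679616, 622080, 414720]
r5 m[A→φ3] = [1469664, 622080, 933120]
r5 m[A→φ6] = [1959552, 466560, 933120]
r5 m[Q→φ4] = [1, 1, 1]
r5 m[N→φ2] = [1, 1, 1]
r5 m[M→φ4] = [1, 1, 1]
r5 m[P→φ0] = [2, 9, 5]
r5 m[P→φ5] = [1741824, 1306368, 870912]
r6 m[φ0→S] = [10368, 21168, 18144]
r6 m[φ0→A] = [34992, 12960, 25920]
r6 m[φ0→P] = [1741824, 1306368, 870912]
r6 m[φ1→H] = [8398080, 11757312, 5038848]
r6 m[φ1→A] = [7, 6, 9]
r6 m[φ2→S] = [5, 5, 8]
r6 m[φ2→N] = [11757312, 2939328, 10287648]
r6 m[φ3→R] = [3110400, 11757312, 3732480]
r6 m[φ3→A] = [8, 6, 4]
r6 m[φ4→S] = [8, 9, 9]
r6 m[φ4→Q] = [11757312, 11757312, 7838208]
r6 m[φ4→M] = [11757312, 9144576, 11757312]
r6 m[φ5→P] = [2, 9, 5]
r6 m[φ6→A] = [6, 8, 4]
r6 m[φ7→S] = [2, 2, 9]
r6 m[S→φ0] = [80, 90, 648]
r6 m[S→φ2] = [165888, 381024, 1469664]
r6 m[S→φ4] = [103680, 211680, 1306368]
r6 m[S→φ7] = [414720, 952560, 1306368]
r6 m[H→φ1] = [1, 1, 1]
r6 m[R→φ3] = [1, 1, 1]
r6 m[A→φ0] = [336, 288, 144]
r6 m[A→φ1] = [1679616, 622080, 414720]
r6 m[A→φ3] = [1469664, 622080, 933120]
r6 m[A→φ6] = [1959552, 466560, 933120]
r6 m[Q→φ4] = [1, 1, 1]
r6 m[N→φ2] = [1, 1, 1]
r6 m[M→φ4] = [1, 1, 1]
r6 m[P→φ0] = [2, 9, 5]
r6 m[P→φ5] = [1741824, 1306368, 870912]
fixed point reached at round 6
b[Q] = ⊗ incoming = [11757312, 11757312, 7838208]

b[Q] = [11757312, 11757312, 7838208]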